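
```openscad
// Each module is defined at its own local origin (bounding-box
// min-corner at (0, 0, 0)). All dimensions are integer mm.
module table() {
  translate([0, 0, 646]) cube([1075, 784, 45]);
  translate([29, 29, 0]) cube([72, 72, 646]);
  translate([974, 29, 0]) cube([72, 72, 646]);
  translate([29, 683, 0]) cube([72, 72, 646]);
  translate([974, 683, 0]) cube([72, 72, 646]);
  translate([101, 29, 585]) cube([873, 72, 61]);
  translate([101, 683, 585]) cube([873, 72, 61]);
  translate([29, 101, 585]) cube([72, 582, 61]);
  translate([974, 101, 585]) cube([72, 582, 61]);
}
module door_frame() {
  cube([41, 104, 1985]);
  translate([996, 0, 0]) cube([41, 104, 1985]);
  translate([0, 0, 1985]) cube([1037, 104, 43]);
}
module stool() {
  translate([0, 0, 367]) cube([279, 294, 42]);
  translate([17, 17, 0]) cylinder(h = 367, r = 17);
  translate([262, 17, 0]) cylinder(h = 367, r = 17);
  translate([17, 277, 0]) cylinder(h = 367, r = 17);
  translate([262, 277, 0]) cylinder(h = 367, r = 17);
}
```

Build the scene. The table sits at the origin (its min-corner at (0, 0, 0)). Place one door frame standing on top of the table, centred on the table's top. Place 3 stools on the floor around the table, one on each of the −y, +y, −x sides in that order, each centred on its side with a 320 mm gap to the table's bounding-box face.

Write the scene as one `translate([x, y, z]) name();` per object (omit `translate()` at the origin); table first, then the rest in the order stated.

table();
translate([19, 340, 691]) door_frame();
translate([398, -614, 0]) stool();
translate([398, 1104, 0]) stool();
translate([-599, 245, 0]) stool();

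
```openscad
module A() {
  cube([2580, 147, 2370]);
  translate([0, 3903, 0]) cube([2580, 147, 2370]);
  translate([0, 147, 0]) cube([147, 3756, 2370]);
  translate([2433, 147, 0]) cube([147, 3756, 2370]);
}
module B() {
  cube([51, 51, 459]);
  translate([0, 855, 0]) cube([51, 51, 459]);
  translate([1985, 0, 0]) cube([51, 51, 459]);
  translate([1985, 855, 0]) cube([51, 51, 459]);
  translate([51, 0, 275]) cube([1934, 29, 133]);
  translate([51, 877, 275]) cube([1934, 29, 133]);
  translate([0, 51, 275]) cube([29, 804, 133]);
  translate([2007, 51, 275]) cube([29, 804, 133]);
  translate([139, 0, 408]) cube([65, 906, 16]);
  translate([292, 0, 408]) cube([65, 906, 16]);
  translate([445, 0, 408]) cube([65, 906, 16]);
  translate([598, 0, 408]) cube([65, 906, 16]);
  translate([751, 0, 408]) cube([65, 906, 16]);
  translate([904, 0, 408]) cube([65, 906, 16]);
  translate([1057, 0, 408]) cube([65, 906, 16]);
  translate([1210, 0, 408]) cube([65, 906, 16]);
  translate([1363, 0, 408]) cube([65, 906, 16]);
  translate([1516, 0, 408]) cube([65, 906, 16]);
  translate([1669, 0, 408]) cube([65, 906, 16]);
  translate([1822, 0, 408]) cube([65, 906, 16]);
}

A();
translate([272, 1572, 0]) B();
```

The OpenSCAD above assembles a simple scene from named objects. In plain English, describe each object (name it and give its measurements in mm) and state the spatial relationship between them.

A is the wall frame of a small rectangular building: four walls, each 2370 mm tall and 147 mm thick, enclosing a footprint 2580 mm (x) by 4050 mm (y) outside-to-outside, with no floor or roof. The front and back walls (the −y and +y sides) span the full width; the two side walls fit between them.

B is a bed frame 2036 mm long (x) by 906 mm wide (y). Four 51×51 mm corner posts, 459 mm tall, at the corners of the footprint. Four rails of 29 mm thickness and 133 mm height run between adjacent posts with their undersides at z = 275 mm, their outer faces flush with the outside of the frame (the two x-running rails run between the posts' inner faces; the two y-running rails run between the posts' inner faces). 12 slats, each 65 mm wide (x) and 16 mm thick, lie across the top of the two x-running rails, running the full 906 mm width of the frame in y; the slats are evenly spaced along x between the inner faces of the end posts with equal gaps (rounded down to the nearest mm) at the −x end and between each pair — any rounding remainder accumulates at the +x end.

The bed frame sits inside the house frame, centred.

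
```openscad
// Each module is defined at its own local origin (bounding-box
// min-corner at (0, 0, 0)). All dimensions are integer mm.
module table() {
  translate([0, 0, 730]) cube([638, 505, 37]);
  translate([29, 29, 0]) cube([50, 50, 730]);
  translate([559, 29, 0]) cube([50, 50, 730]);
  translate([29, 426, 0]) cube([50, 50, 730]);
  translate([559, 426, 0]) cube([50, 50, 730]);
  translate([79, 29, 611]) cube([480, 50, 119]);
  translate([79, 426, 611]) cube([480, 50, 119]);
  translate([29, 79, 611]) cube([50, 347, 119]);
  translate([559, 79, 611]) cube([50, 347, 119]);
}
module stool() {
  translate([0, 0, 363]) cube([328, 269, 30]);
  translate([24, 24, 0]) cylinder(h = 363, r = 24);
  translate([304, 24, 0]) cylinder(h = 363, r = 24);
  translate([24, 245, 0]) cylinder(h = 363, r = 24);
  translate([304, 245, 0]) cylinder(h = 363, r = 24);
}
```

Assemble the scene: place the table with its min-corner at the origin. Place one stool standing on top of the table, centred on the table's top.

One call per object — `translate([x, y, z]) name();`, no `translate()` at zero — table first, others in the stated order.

table();
translate([155, 118, 767]) stool();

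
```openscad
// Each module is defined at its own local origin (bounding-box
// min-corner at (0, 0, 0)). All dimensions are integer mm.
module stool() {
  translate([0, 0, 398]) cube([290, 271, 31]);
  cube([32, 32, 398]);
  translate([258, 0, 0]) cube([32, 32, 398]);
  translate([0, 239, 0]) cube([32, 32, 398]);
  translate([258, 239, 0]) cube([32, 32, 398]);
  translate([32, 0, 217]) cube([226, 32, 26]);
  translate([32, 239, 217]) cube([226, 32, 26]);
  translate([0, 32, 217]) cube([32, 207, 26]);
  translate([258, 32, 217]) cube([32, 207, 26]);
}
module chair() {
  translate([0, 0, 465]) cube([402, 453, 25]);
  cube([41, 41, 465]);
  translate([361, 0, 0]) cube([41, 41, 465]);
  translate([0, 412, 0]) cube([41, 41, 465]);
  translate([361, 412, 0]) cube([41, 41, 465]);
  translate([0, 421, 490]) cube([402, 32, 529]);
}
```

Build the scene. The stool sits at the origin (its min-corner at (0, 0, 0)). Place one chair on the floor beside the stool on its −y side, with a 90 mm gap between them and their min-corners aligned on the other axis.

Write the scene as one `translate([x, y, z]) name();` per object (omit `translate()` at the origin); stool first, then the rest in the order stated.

stool();
translate([0, -543, 0]) chair();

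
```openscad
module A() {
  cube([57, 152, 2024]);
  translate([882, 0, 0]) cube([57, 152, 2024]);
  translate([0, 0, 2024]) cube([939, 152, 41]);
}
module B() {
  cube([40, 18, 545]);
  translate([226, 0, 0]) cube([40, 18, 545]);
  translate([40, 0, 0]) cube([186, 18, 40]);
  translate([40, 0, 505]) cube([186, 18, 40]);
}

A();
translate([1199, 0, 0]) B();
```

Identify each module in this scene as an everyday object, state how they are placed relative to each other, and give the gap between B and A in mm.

The picture frame's nearest face is 260 mm from the door frame's +x face.

A is a door frame. B is a picture frame. The picture frame is on the floor beside the door frame on its +x side. The gap between the picture frame and the door frame is 260 mm.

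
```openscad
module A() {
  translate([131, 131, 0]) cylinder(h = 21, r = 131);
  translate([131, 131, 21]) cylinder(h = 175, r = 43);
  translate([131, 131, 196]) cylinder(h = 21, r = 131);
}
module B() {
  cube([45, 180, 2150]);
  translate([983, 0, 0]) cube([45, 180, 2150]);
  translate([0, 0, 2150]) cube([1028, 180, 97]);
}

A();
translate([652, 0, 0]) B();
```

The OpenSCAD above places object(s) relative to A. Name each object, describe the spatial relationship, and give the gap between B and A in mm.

A is a spool. B is a door frame. The door frame is on the floor beside the spool on its +x side. The gap between the door frame and the spool is 390 mm.

The door frame's nearest face is 390 mm from the spool's +x face.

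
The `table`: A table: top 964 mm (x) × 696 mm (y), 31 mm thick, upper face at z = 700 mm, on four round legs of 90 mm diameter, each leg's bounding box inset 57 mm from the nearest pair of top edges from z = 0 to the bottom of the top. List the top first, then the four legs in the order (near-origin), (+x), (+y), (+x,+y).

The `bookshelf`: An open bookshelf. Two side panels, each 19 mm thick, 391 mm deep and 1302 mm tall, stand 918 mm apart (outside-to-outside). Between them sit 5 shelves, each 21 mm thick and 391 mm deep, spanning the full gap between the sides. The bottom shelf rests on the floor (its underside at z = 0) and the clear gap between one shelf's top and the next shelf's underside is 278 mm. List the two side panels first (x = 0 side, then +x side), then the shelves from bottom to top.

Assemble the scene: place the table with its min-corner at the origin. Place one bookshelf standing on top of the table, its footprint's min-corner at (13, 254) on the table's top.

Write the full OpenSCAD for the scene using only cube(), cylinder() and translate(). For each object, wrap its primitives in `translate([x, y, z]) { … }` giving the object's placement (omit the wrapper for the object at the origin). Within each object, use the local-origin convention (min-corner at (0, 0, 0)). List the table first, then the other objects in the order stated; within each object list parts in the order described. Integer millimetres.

translate([0, 0, 669]) cube([964, 696, 31]);
translate([102, 102, 0]) cylinder(h = 669, r = 45);
translate([862, 102, 0]) cylinder(h = 669, r = 45);
translate([102, 594, 0]) cylinder(h = 669, r = 45);
translate([862, 594, 0]) cylinder(h = 669, r = 45);
translate([13, 254, 700]) {
  cube([19, 391, 1302]);
  translate([899, 0, 0]) cube([19, 391, 1302]);
  translate([19, 0, 0]) cube([880, 391, 21]);
  translate([19, 0, 299]) cube([880, 391, 21]);
  translate([19, 0, 598]) cube([880, 391, 21]);
  translate([19, 0, 897]) cube([880, 391, 21]);
  translate([19, 0, 1196]) cube([880, 391, 21]);
}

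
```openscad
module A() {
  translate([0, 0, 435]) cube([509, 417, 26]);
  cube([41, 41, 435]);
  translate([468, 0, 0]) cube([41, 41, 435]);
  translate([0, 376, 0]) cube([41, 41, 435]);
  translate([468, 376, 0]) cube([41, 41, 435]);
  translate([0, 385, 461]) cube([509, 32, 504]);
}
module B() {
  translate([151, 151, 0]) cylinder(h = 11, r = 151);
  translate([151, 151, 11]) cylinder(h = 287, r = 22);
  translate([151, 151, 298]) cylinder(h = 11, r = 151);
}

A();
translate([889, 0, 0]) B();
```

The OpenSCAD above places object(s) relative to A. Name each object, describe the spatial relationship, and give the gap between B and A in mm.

The spool's nearest face is 380 mm from the chair's +x face.

A is a chair. B is a spool. The spool is on the floor beside the chair on its +x side. The gap between the spool and the chair is 380 mm.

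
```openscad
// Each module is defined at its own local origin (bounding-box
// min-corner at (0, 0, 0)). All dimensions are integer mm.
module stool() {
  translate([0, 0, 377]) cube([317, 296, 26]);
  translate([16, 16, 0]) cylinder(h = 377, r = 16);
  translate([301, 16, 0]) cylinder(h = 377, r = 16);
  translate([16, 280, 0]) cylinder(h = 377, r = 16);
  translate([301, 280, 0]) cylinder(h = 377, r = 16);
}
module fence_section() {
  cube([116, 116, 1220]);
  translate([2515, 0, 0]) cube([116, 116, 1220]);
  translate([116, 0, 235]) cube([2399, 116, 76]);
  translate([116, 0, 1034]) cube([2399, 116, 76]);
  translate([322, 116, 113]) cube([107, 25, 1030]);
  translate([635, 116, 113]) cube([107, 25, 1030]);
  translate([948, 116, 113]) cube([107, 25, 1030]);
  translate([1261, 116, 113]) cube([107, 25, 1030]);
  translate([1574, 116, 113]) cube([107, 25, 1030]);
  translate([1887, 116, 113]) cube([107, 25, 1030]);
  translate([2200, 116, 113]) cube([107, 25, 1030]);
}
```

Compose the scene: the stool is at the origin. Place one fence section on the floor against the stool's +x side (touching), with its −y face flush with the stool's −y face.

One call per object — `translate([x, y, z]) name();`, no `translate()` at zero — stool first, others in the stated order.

stool();
translate([317, 0, 0]) fence_section();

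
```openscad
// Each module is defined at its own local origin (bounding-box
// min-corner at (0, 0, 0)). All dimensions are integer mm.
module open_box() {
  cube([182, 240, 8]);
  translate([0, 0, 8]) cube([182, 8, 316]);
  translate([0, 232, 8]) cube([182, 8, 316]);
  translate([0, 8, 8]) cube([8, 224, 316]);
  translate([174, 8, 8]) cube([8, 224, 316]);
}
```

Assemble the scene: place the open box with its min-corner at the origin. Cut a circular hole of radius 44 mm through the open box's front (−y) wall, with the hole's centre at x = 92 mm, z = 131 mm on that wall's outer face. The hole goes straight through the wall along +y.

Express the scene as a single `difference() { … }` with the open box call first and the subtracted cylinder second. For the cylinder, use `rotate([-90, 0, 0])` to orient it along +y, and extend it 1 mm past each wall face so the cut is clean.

difference() {
  open_box();
  translate([92, -1, 131]) rotate([-90, 0, 0]) cylinder(h = 10, r = 44);
}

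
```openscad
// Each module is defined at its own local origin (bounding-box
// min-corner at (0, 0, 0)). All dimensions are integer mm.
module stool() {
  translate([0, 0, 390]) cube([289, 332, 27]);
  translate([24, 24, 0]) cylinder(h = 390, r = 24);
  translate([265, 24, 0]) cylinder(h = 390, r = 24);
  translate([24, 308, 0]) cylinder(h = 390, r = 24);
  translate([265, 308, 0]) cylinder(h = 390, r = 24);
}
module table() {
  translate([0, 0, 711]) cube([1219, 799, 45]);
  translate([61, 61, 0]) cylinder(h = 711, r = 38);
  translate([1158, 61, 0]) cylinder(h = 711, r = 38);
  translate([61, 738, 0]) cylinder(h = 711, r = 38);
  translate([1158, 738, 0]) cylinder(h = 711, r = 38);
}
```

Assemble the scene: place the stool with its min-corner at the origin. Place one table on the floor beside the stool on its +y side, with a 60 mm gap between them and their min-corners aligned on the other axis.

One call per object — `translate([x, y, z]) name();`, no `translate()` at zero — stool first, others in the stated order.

stool();
translate([0, 392, 0]) table();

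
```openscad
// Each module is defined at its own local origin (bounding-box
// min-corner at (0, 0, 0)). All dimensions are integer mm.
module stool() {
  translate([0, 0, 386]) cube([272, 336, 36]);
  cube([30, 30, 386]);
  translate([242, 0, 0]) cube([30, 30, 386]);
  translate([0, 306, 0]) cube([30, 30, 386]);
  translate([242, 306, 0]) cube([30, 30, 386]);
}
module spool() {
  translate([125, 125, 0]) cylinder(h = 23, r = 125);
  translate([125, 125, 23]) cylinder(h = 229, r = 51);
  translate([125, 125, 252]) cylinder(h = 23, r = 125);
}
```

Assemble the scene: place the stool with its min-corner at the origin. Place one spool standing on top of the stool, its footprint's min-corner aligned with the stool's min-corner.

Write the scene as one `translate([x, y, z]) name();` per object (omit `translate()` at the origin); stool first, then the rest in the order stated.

stool();
translate([0, 0, 422]) spool();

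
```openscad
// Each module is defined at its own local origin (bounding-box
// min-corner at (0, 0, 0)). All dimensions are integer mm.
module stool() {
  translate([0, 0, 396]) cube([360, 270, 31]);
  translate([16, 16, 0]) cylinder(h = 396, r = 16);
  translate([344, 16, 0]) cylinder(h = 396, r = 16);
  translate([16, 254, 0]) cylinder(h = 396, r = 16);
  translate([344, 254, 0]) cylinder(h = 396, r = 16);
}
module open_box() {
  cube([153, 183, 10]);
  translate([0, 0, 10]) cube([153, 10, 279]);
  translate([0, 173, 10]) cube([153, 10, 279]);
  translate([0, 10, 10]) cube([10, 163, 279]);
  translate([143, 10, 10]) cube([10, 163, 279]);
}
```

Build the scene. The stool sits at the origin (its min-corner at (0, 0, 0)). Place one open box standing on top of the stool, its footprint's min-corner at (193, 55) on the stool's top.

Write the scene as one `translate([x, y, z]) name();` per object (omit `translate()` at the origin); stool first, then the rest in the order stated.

stool();
translate([193, 55, 427]) open_box();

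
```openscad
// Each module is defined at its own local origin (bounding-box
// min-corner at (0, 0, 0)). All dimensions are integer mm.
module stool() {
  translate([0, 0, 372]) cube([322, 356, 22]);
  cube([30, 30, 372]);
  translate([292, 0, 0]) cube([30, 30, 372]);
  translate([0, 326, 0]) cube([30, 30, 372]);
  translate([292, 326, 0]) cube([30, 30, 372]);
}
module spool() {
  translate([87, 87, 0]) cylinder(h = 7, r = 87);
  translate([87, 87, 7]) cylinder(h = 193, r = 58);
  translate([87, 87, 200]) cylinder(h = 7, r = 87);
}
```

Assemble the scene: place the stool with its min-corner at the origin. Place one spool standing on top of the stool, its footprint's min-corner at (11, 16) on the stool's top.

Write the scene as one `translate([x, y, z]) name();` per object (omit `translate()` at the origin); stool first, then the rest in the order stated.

stool();
translate([11, 16, 394]) spool();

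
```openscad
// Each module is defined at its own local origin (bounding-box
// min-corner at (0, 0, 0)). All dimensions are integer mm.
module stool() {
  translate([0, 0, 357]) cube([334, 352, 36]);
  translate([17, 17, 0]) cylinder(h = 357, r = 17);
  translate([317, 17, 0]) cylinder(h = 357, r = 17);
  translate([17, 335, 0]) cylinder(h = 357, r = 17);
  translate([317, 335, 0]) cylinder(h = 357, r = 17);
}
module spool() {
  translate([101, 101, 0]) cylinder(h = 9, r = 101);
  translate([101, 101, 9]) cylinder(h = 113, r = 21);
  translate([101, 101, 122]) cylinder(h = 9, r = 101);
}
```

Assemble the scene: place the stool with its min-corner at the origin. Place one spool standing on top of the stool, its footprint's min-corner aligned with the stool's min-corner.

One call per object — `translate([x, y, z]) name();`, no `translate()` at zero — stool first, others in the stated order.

stool();
translate([0, 0, 393]) spool();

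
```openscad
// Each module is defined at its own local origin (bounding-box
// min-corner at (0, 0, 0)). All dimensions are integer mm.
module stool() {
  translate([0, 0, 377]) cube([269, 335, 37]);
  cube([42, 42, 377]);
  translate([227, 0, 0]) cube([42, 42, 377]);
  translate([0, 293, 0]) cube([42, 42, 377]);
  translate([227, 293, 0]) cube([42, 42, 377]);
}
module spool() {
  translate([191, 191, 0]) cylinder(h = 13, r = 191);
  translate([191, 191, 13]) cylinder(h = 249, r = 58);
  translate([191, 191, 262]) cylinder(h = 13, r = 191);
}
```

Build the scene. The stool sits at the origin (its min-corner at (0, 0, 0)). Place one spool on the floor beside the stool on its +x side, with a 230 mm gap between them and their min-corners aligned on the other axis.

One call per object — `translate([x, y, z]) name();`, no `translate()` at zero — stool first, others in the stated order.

stool();
translate([499, 0, 0]) spool();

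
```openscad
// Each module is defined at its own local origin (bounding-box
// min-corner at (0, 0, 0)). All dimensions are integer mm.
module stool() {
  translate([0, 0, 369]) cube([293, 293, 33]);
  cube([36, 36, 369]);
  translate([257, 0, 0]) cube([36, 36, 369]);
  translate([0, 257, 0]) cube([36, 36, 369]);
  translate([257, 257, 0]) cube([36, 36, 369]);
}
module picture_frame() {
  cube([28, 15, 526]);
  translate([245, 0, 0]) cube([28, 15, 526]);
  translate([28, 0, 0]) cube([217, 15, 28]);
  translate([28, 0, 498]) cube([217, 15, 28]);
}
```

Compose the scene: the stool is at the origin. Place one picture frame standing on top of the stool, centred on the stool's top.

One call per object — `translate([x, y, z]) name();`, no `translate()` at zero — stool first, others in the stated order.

stool();
translate([10, 139, 402]) picture_frame();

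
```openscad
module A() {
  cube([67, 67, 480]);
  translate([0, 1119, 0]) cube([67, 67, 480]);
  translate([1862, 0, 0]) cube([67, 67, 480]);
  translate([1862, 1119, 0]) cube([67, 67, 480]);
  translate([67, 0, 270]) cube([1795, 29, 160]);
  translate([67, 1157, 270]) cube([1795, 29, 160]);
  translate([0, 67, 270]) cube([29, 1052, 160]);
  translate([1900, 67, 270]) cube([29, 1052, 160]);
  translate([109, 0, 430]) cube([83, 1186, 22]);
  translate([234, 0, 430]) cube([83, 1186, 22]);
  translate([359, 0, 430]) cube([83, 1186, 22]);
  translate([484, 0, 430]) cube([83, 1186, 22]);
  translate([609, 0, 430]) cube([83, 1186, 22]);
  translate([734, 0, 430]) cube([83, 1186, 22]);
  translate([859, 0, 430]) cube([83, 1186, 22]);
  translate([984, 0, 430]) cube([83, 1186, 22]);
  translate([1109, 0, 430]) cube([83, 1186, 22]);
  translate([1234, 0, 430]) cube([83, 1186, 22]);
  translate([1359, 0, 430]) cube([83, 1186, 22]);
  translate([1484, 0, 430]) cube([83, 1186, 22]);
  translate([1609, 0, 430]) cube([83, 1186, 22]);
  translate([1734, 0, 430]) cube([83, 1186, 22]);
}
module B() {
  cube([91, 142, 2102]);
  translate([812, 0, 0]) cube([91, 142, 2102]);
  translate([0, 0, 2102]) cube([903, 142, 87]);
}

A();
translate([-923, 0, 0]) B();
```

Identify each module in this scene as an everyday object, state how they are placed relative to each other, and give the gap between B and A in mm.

A is a bed frame. B is a door frame. The door frame is on the floor beside the bed frame on its −x side. The gap between the door frame and the bed frame is 20 mm.

The door frame's nearest face is 20 mm from the bed frame's −x face.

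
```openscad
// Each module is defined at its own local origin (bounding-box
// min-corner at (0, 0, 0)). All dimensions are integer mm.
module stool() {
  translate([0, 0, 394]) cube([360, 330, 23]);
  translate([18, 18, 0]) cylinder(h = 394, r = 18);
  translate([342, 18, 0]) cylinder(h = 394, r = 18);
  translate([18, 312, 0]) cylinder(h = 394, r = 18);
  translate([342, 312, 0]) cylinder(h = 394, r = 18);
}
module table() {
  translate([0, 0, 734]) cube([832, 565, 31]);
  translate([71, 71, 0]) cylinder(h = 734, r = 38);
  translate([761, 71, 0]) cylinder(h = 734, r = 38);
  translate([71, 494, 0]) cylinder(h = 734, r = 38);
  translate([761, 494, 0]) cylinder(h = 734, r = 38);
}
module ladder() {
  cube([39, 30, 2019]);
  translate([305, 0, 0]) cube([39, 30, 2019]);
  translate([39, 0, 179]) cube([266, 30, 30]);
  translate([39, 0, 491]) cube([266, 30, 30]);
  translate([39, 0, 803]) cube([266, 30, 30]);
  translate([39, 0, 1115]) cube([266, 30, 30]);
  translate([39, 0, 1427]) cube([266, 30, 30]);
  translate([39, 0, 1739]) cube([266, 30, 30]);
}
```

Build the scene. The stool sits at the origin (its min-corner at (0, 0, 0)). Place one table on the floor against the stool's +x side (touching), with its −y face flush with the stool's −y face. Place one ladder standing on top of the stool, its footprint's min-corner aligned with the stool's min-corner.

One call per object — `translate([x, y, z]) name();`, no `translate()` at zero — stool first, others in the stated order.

stool();
translate([360, 0, 0]) table();
translate([0, 0, 417]) ladder();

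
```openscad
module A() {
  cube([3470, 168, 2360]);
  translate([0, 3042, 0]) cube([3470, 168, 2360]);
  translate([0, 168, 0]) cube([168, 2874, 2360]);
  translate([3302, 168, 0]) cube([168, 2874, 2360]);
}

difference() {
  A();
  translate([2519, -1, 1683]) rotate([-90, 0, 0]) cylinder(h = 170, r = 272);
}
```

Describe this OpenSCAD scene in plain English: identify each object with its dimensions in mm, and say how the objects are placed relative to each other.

A is a box-shaped house frame (walls only): outside footprint 3470×3210 mm, wall height 2360 mm, wall thickness 168 mm. The two y-facing walls run the full x-width; the two x-facing walls fit between the inner faces of the y-facing walls.

The house frame has a circular hole of radius 272 mm through its front wall, centred at (x = 2519, z = 1683).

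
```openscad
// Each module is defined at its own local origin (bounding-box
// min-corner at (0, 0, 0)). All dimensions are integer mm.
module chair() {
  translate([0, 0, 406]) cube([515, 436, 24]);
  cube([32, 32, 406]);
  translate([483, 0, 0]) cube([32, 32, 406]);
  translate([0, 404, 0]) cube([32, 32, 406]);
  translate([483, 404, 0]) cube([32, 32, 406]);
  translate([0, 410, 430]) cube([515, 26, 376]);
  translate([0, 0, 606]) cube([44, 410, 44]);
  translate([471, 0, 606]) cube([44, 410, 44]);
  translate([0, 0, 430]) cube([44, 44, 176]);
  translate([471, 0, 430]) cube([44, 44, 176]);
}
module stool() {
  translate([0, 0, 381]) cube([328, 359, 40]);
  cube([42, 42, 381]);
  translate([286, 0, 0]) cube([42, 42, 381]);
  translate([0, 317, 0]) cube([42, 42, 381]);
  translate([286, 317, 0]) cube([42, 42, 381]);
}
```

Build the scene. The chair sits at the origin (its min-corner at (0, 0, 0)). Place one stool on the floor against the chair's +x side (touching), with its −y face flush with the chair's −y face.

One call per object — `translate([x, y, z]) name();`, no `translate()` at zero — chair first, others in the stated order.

chair();
translate([515, 0, 0]) stool();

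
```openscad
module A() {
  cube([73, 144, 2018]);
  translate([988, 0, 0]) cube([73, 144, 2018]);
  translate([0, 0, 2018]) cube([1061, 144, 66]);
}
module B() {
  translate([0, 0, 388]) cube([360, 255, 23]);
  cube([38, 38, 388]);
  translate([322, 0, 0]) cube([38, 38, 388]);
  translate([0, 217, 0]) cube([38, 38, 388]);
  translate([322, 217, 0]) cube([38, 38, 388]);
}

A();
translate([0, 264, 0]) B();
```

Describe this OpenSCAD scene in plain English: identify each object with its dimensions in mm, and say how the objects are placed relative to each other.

A is a rectangular door frame: two vertical jambs of 73×144 mm section, 2018 mm tall, with a clear opening 915 mm wide between their inner faces. A header 66 mm tall and 144 mm deep lies on top of the jambs and spans the full outside width.

B is a simple wooden stool: a rectangular seat 360 mm (x) by 255 mm (y), 23 mm thick, top face at z = 411 mm, on four square legs, each 38×38 mm in cross-section. The legs rest on z = 0, each flush with a corner of the seat.

The stool is on the floor beside the door frame on its +y side.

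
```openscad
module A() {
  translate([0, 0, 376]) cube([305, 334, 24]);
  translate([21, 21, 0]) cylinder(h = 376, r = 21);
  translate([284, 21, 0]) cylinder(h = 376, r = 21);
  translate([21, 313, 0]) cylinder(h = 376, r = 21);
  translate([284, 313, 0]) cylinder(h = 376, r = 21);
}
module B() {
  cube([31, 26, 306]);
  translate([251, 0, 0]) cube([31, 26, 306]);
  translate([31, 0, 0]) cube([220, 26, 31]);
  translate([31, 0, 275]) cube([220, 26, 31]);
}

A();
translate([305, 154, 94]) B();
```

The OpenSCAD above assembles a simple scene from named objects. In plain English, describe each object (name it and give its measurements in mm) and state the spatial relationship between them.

A is a four-legged stool. The seat is 305×334 mm, 24 mm thick, top at z = 400 mm. It stands on four round legs, each 42 mm in diameter, from z = 0 to the seat underside, each leg's axis is inset half a diameter from the nearest pair of seat edges (so the leg's bounding box is flush with the corner).

B is a picture frame with a 220×244 mm rectangular opening (x by z) and a uniform 31 mm border on every side. Frame depth is 26 mm along y. It is built from two vertical stiles running the full outside height and two horizontal rails spanning the gap between the stiles.

The picture frame is beside the stool with their tops flush at z = 400.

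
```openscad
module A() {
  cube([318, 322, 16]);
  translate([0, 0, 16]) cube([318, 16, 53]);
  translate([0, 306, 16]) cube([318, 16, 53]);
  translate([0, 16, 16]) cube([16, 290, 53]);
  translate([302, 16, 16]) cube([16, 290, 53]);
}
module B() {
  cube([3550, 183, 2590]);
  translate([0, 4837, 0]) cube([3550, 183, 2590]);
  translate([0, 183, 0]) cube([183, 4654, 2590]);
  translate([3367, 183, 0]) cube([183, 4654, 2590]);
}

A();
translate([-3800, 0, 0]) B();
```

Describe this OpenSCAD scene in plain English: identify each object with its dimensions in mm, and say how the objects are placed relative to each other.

A is an open-topped rectangular box: outside dimensions 318×322×69 mm, with a uniform wall and base thickness of 16 mm. The base is a full 318×322 slab on the floor; four walls sit on top of the base. The front and back walls (the −y and +y sides) span the full width; the two side walls fit between them.

B is a box-shaped house frame (walls only): outside footprint 3550×5020 mm, wall height 2590 mm, wall thickness 183 mm. The two y-facing walls run the full x-width; the two x-facing walls fit between the inner faces of the y-facing walls.

The house frame is on the floor beside the open box on its −x side.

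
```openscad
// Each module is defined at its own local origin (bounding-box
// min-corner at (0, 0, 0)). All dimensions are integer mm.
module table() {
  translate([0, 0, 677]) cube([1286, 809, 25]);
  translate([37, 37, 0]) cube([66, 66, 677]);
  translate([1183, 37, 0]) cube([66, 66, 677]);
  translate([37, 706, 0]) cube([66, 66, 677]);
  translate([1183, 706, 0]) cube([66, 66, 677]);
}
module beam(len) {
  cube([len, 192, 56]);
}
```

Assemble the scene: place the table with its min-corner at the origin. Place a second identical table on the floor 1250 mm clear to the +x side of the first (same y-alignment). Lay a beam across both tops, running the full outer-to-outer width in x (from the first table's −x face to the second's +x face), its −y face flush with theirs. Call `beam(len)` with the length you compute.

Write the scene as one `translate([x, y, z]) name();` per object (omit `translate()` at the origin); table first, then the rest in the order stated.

table();
translate([2536, 0, 0]) table();
translate([0, 0, 702]) beam(3822);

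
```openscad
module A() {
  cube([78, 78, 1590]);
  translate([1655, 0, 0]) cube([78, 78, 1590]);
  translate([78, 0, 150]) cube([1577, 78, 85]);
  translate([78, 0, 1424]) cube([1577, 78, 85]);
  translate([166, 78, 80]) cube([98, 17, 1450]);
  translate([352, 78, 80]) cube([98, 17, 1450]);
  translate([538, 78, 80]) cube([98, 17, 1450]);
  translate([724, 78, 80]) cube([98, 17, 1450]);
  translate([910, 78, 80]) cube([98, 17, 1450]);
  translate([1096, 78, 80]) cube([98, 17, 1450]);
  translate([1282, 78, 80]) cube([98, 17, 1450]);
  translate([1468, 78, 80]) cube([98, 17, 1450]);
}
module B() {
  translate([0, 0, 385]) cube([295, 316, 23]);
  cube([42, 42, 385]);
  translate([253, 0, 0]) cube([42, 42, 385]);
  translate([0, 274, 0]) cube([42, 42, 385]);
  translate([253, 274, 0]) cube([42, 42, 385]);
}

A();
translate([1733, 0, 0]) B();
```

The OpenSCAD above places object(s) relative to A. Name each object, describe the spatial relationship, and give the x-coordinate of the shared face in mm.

The fence section's +x face and the stool's −x face are both at x = 1733 mm.

A is a fence section. B is a stool. The stool is against the fence section's +x side, with their −y faces flush. The x-coordinate of the shared face is 1733 mm.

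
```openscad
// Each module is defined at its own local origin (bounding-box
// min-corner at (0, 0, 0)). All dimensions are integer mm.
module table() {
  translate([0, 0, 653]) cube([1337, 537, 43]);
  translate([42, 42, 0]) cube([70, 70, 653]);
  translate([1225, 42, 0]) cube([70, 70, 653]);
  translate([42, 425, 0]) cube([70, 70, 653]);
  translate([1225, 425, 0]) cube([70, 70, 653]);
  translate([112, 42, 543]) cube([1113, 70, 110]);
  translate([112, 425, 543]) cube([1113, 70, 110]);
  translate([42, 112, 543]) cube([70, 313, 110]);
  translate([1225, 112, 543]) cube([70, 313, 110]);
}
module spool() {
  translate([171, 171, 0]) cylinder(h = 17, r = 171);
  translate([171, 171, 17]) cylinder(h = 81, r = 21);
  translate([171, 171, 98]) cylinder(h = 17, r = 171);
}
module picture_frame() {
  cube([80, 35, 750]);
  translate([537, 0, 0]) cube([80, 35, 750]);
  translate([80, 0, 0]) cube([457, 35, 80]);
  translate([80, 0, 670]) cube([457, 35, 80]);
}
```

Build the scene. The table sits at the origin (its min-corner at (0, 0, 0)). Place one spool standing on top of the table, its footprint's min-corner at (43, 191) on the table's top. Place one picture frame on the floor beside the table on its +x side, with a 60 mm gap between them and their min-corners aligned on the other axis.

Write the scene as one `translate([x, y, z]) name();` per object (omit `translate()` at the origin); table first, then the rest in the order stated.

table();
translate([43, 191, 696]) spool();
translate([1397, 0, 0]) picture_frame();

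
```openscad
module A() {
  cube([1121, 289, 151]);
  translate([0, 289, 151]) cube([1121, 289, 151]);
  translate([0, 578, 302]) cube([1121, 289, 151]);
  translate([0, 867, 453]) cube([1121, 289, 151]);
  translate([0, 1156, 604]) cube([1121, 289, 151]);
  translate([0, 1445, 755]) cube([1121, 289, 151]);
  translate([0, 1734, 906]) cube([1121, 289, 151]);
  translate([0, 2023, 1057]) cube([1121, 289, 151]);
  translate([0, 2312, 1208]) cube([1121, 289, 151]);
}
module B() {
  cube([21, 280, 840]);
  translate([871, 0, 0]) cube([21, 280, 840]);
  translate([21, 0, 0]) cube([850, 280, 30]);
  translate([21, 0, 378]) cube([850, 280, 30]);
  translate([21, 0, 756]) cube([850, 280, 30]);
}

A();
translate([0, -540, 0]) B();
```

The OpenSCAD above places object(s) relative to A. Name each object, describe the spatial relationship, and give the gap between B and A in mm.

The bookshelf's nearest face is 260 mm from the staircase's −y face.

A is a staircase. B is a bookshelf. The bookshelf is on the floor beside the staircase on its −y side. The gap between the bookshelf and the staircase is 260 mm.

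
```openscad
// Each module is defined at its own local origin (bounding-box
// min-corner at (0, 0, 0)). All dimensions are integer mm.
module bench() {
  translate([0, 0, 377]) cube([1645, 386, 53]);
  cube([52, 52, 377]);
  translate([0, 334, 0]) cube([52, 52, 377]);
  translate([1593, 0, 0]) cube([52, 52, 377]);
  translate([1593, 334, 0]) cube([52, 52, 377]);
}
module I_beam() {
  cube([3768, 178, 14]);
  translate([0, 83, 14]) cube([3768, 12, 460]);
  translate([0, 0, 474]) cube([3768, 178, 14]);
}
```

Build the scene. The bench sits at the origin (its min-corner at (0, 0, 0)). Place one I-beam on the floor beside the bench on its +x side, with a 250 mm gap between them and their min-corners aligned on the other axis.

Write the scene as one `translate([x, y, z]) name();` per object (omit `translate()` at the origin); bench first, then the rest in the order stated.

bench();
translate([1895, 0, 0]) I_beam();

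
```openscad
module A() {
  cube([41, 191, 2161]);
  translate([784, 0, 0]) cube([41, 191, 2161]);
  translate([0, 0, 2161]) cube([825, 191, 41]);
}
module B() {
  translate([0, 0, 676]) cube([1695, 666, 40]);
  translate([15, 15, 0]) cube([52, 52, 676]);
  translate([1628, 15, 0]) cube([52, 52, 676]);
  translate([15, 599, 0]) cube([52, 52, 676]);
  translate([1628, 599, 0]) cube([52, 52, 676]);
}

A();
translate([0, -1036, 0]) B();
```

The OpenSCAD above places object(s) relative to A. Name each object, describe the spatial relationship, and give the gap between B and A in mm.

The table's nearest face is 370 mm from the door frame's −y face.

A is a door frame. B is a table. The table is on the floor beside the door frame on its −y side. The gap between the table and the door frame is 370 mm.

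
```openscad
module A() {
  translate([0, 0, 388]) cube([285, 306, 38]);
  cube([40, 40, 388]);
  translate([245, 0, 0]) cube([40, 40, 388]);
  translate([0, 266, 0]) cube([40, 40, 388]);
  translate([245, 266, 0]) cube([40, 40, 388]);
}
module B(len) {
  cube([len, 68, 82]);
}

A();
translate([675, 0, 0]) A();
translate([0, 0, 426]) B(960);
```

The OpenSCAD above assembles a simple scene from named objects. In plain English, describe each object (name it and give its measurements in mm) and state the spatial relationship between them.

A is a simple wooden stool: a rectangular seat 285 mm (x) by 306 mm (y), 38 mm thick, top face at z = 426 mm, on four square legs, each 40×40 mm in cross-section. The legs rest on z = 0, each flush with a corner of the seat.

B is a rectangular beam 960 mm long (x), 68 mm deep (y), 82 mm thick (z).

The beam spans the tops of two stools placed 390 mm apart, resting at z = 426 mm.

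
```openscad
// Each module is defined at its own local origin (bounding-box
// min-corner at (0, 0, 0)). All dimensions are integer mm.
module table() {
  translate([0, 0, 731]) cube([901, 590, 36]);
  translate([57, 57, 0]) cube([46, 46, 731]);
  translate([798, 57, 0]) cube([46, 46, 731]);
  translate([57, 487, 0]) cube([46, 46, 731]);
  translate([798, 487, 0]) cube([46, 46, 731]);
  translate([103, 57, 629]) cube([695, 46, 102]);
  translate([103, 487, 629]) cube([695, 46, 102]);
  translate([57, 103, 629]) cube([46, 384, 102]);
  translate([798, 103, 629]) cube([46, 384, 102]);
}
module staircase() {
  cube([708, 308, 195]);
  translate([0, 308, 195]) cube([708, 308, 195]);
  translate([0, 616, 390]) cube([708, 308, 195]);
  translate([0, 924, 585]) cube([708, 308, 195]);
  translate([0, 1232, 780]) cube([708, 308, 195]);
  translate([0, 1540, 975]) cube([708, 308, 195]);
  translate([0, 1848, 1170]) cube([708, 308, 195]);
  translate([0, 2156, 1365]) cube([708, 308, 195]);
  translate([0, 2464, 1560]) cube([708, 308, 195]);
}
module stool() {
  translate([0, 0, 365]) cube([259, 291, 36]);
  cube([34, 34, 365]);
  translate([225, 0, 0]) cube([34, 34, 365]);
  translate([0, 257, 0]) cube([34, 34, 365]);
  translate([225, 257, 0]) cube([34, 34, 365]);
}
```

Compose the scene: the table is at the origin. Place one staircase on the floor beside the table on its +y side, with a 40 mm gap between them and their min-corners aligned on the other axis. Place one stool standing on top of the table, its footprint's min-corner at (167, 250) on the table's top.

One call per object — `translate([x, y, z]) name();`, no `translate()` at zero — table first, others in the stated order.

table();
translate([0, 630, 0]) staircase();
translate([167, 250, 767]) stool();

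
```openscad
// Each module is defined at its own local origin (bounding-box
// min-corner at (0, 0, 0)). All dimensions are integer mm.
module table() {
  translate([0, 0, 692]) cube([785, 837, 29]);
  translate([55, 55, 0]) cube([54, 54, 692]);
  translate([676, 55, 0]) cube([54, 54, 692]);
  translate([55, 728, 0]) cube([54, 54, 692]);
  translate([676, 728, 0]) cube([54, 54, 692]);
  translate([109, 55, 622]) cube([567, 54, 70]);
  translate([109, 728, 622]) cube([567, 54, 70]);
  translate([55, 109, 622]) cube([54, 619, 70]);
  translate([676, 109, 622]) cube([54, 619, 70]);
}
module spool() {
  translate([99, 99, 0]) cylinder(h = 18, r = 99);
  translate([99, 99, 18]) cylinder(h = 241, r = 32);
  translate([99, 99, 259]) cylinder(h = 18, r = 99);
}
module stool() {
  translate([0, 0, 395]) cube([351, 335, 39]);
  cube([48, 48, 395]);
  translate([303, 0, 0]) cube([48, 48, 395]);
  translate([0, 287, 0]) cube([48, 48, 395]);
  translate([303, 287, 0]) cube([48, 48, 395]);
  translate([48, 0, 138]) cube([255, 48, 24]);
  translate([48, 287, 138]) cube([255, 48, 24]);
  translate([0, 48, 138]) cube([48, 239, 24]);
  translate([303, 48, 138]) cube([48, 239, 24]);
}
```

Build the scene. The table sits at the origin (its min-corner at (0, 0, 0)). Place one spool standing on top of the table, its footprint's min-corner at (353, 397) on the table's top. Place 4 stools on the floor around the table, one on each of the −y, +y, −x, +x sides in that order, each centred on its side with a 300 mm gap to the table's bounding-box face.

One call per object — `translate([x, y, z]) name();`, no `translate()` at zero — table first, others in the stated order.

table();
translate([353, 397, 721]) spool();
translate([217, -635, 0]) stool();
translate([217, 1137, 0]) stool();
translate([-651, 251, 0]) stool();
translate([1085, 251, 0]) stool();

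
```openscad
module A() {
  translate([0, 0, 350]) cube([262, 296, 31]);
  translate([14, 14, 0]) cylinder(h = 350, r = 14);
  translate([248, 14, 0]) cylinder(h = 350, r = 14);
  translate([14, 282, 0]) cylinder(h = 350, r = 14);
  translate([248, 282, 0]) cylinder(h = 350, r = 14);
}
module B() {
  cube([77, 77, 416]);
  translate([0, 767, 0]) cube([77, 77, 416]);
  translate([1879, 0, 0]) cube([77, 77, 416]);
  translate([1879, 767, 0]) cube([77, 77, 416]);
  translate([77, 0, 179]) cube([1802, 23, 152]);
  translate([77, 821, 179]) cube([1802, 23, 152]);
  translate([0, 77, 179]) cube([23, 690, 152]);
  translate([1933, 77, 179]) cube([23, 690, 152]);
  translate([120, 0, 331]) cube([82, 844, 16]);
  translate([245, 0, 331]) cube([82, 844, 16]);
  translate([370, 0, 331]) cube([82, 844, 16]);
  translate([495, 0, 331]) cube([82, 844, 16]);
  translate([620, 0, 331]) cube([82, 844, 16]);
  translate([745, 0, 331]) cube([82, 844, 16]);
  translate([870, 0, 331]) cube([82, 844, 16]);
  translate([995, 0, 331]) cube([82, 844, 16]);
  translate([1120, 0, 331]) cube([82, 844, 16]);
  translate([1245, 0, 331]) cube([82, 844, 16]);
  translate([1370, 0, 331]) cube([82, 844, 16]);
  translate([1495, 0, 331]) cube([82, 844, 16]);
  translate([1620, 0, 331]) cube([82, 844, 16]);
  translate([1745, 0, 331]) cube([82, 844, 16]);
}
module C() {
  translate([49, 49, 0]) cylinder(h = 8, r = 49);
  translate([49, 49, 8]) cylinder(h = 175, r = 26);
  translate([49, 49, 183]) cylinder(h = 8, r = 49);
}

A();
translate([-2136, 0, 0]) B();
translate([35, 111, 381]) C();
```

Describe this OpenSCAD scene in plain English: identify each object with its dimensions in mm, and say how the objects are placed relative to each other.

A is a four-legged stool. The seat is 262×296 mm, 31 mm thick, top at z = 381 mm. It stands on four round legs, each 28 mm in diameter, from z = 0 to the seat underside, each leg's axis is inset half a diameter from the nearest pair of seat edges (so the leg's bounding box is flush with the corner).

B is a bed frame 1956 mm long (x) by 844 mm wide (y). Four 77×77 mm corner posts, 416 mm tall, at the corners of the footprint. Four rails of 23 mm thickness and 152 mm height run between adjacent posts with their undersides at z = 179 mm, their outer faces flush with the outside of the frame (the two x-running rails run between the posts' inner faces; the two y-running rails run between the posts' inner faces). 14 slats, each 82 mm wide (x) and 16 mm thick, lie across the top of the two x-running rails, running the full 844 mm width of the frame in y; the slats are evenly spaced along x between the inner faces of the end posts with equal gaps (rounded down to the nearest mm) at the −x end and between each pair — any rounding remainder accumulates at the +x end.

C is a spool: two coaxial disc flanges of radius 49 mm and thickness 8 mm, joined by a core cylinder of radius 26 mm and height 175 mm. The lower flange rests on z = 0 and the three cylinders share a vertical axis.

The bed frame is on the floor beside the stool on its −x side. The spool is on top of the stool.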